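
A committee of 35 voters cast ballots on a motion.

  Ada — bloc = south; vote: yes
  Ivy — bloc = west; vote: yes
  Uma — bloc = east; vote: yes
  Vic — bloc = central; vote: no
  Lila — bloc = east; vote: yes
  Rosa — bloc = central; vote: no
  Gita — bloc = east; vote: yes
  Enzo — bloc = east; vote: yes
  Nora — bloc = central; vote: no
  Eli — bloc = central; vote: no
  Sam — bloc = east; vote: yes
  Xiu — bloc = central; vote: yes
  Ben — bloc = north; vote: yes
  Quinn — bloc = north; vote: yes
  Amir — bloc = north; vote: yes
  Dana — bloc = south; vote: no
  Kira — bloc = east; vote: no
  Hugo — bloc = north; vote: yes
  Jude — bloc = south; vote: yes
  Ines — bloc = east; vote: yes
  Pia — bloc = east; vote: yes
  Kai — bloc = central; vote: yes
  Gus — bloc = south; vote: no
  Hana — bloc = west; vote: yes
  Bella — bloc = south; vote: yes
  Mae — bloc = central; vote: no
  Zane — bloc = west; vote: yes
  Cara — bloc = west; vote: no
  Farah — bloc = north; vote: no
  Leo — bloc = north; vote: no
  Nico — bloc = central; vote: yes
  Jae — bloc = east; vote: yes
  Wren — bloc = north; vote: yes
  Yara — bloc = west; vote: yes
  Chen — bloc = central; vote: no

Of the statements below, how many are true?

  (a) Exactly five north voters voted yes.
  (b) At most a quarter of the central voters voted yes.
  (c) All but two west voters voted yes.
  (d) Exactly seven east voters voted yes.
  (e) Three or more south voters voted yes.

2

(a) north: |A| = 7, |A ∩ B| = 5; needs |A ∩ B| = 5 — true.
(b) central: |A| = 9, |A ∩ B| = 3; needs |A ∩ B| / |A| ≤ 1/4 — false.
(c) west: |A| = 5, |A ∩ B| = 4; needs |A ∖ B| = 2 — false.
(d) east: |A| = 9, |A ∩ B| = 8; needs |A ∩ B| = 7 — false.
(e) south: |A| = 5, |A ∩ B| = 3; needs |A ∩ B| ≥ 3 — true.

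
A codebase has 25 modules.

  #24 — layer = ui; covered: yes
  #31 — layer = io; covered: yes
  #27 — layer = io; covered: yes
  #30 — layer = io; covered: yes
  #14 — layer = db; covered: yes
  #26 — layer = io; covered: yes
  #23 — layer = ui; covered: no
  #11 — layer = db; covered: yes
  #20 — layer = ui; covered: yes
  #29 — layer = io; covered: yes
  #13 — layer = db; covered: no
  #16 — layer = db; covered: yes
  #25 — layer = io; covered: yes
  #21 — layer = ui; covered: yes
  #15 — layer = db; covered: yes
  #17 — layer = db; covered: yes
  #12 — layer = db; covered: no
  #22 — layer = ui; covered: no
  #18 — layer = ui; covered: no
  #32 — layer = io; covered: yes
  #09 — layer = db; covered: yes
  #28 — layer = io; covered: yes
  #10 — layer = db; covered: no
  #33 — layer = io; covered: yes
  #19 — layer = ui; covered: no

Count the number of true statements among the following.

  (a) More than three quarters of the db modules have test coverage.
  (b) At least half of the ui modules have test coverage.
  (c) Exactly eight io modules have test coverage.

(a) db: |A| = 9, |A ∩ B| = 6; needs |A ∩ B| / |A| > 3/4 — false.
(b) ui: |A| = 7, |A ∩ B| = 3; needs |A ∩ B| ≥ |A ∖ B| — false.
(c) io: |A| = 9, |A ∩ B| = 9; needs |A ∩ B| = 8 — false.

0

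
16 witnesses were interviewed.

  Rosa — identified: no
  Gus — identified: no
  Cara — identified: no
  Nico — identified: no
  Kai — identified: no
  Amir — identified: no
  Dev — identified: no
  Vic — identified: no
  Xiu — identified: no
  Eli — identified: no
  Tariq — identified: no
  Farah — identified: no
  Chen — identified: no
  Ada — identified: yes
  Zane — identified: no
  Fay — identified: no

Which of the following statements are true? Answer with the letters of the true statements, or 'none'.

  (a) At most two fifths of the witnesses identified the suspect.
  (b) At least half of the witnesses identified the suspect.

|A| = 16, |A ∩ B| = 1, |A ∖ B| = 15.
(a) |A ∩ B| / |A| ≤ 2/5: holds.
(b) |A ∩ B| ≥ |A ∖ B|: fails.

(a)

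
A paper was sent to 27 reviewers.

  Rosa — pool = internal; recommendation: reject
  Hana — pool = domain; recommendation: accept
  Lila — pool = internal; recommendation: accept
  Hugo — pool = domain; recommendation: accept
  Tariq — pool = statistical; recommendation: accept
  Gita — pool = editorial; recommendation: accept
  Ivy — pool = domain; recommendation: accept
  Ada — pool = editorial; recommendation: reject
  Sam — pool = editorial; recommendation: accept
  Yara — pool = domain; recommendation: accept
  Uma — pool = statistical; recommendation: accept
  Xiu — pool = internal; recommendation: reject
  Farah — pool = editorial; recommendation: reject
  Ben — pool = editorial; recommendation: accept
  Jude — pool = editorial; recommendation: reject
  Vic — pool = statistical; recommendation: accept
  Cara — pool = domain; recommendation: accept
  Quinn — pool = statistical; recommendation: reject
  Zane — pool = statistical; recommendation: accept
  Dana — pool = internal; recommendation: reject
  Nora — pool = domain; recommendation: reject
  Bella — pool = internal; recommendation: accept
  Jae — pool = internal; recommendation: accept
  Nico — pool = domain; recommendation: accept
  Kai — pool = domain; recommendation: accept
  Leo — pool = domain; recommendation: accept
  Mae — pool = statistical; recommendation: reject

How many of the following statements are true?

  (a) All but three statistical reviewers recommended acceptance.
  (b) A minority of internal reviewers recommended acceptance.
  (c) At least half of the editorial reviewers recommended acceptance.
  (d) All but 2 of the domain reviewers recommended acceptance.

(a) statistical: |A| = 6, |A ∩ B| = 4; needs |A ∖ B| = 3 — false.
(b) internal: |A| = 6, |A ∩ B| = 3; needs |A ∩ B| < |A ∖ B| — false.
(c) editorial: |A| = 6, |A ∩ B| = 3; needs |A ∩ B| ≥ |A ∖ B| — true.
(d) domain: |A| = 9, |A ∩ B| = 8; needs |A ∖ B| = 2 — false.

1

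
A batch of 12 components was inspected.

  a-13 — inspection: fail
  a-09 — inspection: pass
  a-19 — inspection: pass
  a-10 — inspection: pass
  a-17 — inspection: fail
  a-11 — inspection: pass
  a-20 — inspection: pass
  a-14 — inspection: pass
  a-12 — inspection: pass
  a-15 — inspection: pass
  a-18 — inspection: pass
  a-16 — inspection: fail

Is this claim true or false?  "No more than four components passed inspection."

Truth condition: |A ∩ B| ≤ 4.
A (the restrictor) = {a-13, a-09, a-19, a-10, a-17, a-11, a-20, a-14, a-12, a-15, a-18, a-16}, |A| = 12.
A ∩ B = {a-09, a-19, a-10, a-11, a-20, a-14, a-12, a-15, a-18}, so |A ∩ B| = 9.
|A ∩ B| = 9, so the statement is false.

False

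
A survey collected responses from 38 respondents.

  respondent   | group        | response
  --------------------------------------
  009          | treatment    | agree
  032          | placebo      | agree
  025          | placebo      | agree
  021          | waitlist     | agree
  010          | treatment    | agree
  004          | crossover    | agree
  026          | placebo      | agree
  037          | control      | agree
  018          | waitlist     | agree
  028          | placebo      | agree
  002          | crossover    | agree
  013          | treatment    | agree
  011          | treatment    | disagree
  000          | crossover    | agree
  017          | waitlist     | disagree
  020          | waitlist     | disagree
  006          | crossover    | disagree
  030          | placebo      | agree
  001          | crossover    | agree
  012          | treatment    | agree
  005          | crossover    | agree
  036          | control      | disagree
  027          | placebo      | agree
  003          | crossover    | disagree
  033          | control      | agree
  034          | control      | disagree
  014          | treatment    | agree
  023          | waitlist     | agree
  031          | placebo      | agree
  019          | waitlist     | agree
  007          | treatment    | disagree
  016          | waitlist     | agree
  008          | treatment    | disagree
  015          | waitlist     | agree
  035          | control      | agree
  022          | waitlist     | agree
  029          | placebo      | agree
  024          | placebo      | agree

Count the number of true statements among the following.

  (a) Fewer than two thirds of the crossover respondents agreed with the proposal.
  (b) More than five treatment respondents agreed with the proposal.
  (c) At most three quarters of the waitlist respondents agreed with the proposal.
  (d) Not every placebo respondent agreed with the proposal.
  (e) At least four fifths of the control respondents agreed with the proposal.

(a) crossover: |A| = 7, |A ∩ B| = 5; needs |A ∩ B| / |A| < 2/3 — false.
(b) treatment: |A| = 8, |A ∩ B| = 5; needs |A ∩ B| > 5 — false.
(c) waitlist: |A| = 9, |A ∩ B| = 7; needs |A ∩ B| / |A| ≤ 3/4 — false.
(d) placebo: |A| = 9, |A ∩ B| = 9; needs A ⊄ B (|A ∖ B| ≥ 1) — false.
(e) control: |A| = 5, |A ∩ B| = 3; needs |A ∩ B| / |A| ≥ 4/5 — false.

0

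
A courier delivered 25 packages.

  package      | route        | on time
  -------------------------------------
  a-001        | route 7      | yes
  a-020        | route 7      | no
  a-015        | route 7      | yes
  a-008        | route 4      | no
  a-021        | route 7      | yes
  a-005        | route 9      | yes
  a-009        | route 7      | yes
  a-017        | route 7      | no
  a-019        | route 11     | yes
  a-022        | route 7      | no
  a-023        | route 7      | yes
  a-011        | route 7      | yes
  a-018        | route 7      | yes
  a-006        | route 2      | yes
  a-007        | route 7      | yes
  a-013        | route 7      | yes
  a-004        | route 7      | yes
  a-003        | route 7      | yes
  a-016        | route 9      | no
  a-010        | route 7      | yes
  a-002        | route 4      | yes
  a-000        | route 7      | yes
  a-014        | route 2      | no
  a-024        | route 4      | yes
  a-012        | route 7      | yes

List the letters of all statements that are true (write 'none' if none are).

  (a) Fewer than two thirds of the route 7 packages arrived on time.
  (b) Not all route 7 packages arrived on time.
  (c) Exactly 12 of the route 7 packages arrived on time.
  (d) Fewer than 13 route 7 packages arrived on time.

(b)

|A| = 17, |A ∩ B| = 14, |A ∖ B| = 3.
(a) |A ∩ B| / |A| < 2/3: fails.
(b) A ⊄ B (|A ∖ B| ≥ 1): holds.
(c) |A ∩ B| = 12: fails.
(d) |A ∩ B| < 13: fails.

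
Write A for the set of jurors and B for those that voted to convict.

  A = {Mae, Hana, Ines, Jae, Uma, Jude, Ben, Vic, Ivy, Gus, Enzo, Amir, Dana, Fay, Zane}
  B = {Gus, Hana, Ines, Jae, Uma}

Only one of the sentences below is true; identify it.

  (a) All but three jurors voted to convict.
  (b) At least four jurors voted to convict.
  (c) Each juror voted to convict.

(b)

|A| = 15, |A ∩ B| = 5, |A ∖ B| = 10.
(a) requires |A ∖ B| = 3: false.
(b) requires |A ∩ B| ≥ 4: true.
(c) requires A ⊆ B, i.e. every element of A is in B (|A ∖ B| = 0): false.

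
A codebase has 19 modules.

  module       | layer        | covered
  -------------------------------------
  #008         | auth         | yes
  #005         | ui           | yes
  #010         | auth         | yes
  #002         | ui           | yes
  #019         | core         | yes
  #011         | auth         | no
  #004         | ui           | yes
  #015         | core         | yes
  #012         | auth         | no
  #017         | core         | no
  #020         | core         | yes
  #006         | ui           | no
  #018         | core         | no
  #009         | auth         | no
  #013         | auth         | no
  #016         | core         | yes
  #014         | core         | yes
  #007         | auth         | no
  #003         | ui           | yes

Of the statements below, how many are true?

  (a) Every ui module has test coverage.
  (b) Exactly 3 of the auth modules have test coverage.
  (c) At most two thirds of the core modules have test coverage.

(a) ui: |A| = 5, |A ∩ B| = 4; needs A ⊆ B, i.e. every element of A is in B (|A ∖ B| = 0) — false.
(b) auth: |A| = 7, |A ∩ B| = 2; needs |A ∩ B| = 3 — false.
(c) core: |A| = 7, |A ∩ B| = 5; needs |A ∩ B| / |A| ≤ 2/3 — false.

0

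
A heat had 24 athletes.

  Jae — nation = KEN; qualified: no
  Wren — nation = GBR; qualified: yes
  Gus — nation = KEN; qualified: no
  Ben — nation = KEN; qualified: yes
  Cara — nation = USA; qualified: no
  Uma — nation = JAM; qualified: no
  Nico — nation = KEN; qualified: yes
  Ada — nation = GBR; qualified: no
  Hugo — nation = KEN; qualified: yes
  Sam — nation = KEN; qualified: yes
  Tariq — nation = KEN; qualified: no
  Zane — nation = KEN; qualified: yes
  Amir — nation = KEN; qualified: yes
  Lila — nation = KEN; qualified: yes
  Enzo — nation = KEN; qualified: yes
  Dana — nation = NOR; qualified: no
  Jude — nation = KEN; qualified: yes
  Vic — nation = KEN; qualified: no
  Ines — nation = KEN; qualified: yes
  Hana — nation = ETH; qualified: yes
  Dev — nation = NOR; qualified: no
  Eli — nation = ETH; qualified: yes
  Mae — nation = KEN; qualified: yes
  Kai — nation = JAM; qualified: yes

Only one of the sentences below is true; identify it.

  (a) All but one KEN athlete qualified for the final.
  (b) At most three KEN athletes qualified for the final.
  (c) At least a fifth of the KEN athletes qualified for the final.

|A| = 15, |A ∩ B| = 11, |A ∖ B| = 4.
(a) requires |A ∖ B| = 1: false.
(b) requires |A ∩ B| ≤ 3: false.
(c) requires |A ∩ B| / |A| ≥ 1/5: true.

(c)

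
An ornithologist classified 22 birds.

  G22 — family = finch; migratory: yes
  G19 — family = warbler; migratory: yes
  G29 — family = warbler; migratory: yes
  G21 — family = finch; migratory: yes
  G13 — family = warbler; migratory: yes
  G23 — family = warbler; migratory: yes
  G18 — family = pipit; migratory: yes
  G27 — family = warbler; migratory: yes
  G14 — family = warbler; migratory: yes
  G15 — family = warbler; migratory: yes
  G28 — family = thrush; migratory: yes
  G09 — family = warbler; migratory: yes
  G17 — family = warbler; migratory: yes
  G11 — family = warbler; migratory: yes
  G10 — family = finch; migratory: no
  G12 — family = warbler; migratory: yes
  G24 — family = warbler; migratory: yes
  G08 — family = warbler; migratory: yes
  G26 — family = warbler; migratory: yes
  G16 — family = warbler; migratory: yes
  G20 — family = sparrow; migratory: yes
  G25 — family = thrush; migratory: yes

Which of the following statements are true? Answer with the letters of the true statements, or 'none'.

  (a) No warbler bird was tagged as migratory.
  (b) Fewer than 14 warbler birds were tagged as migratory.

|A| = 15, |A ∩ B| = 15, |A ∖ B| = 0.
(a) A ∩ B = ∅ (|A ∩ B| = 0): fails.
(b) |A ∩ B| < 14: fails.

none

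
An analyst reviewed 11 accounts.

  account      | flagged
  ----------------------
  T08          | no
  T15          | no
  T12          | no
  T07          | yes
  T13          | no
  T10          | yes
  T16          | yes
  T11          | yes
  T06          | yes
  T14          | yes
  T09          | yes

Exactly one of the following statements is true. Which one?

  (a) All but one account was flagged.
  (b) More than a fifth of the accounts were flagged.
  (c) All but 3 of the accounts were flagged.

|A| = 11, |A ∩ B| = 7, |A ∖ B| = 4.
(a) requires |A ∖ B| = 1: false.
(b) requires |A ∩ B| / |A| > 1/5: true.
(c) requires |A ∖ B| = 3: false.

(b)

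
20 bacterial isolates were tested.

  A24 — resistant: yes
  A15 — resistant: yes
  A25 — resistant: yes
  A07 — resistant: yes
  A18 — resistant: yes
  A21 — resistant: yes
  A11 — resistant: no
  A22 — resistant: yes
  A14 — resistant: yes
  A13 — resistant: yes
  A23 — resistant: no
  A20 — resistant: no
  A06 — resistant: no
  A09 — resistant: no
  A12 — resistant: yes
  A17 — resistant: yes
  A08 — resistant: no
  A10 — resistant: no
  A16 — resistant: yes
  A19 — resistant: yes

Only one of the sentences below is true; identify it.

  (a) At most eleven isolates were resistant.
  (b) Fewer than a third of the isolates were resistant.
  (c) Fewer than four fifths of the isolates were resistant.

|A| = 20, |A ∩ B| = 13, |A ∖ B| = 7.
(a) requires |A ∩ B| ≤ 11: false.
(b) requires |A ∩ B| / |A| < 1/3: false.
(c) requires |A ∩ B| / |A| < 4/5: true.

(c)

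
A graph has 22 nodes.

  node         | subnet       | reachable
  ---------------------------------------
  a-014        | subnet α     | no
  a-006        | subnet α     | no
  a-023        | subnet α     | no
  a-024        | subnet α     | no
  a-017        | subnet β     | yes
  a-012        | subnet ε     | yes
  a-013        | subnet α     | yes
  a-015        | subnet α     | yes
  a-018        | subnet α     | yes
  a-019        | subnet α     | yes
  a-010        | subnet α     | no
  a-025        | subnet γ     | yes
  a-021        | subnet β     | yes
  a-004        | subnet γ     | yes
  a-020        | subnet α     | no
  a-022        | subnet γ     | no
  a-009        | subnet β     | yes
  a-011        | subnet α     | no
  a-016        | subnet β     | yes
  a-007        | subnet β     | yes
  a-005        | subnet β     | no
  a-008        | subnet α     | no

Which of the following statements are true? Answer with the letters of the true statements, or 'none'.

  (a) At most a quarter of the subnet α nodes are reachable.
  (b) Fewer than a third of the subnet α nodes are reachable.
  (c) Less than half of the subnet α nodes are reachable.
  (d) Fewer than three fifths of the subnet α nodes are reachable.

|A| = 12, |A ∩ B| = 4, |A ∖ B| = 8.
(a) |A ∩ B| / |A| ≤ 1/4: fails.
(b) |A ∩ B| / |A| < 1/3: fails.
(c) |A ∩ B| < |A ∖ B|: holds.
(d) |A ∩ B| / |A| < 3/5: holds.

(c), (d)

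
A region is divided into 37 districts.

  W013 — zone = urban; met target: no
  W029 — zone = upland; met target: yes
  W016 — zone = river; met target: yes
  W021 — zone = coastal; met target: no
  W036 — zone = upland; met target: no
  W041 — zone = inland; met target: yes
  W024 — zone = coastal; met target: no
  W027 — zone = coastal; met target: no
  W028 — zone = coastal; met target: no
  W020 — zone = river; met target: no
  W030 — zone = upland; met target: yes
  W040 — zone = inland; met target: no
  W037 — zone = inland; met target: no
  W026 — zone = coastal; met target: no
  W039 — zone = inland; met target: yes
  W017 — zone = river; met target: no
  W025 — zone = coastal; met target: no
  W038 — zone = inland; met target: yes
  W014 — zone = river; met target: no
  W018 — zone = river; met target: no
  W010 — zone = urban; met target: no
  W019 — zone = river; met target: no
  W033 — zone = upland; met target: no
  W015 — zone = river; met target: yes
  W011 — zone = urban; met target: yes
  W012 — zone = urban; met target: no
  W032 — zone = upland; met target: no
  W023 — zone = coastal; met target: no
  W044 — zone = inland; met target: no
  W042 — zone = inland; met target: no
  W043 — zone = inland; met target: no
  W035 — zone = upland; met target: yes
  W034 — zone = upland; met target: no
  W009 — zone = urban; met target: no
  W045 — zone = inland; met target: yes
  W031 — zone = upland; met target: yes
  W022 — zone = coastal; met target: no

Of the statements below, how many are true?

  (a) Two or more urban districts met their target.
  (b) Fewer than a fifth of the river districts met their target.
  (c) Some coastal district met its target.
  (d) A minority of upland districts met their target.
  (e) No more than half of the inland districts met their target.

1

(a) urban: |A| = 5, |A ∩ B| = 1; needs |A ∩ B| ≥ 2 — false.
(b) river: |A| = 7, |A ∩ B| = 2; needs |A ∩ B| / |A| < 1/5 — false.
(c) coastal: |A| = 8, |A ∩ B| = 0; needs A ∩ B ≠ ∅ (|A ∩ B| ≥ 1) — false.
(d) upland: |A| = 8, |A ∩ B| = 4; needs |A ∩ B| < |A ∖ B| — false.
(e) inland: |A| = 9, |A ∩ B| = 4; needs |A ∩ B| ≤ |A ∖ B| — true.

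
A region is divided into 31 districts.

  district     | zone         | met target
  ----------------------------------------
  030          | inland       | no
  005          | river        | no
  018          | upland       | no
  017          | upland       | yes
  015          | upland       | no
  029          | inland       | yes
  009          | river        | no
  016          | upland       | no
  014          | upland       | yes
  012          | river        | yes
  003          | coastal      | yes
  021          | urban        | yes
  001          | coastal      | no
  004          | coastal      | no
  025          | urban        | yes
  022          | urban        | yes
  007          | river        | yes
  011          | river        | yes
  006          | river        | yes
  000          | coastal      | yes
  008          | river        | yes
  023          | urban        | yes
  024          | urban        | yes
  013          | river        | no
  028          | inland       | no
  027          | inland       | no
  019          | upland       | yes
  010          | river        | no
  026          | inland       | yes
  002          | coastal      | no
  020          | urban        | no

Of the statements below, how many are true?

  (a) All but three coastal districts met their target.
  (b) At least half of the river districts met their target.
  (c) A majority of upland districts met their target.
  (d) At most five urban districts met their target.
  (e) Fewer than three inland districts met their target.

(a) coastal: |A| = 5, |A ∩ B| = 2; needs |A ∖ B| = 3 — true.
(b) river: |A| = 9, |A ∩ B| = 5; needs |A ∩ B| ≥ |A ∖ B| — true.
(c) upland: |A| = 6, |A ∩ B| = 3; needs |A ∩ B| > |A ∖ B| — false.
(d) urban: |A| = 6, |A ∩ B| = 5; needs |A ∩ B| ≤ 5 — true.
(e) inland: |A| = 5, |A ∩ B| = 2; needs |A ∩ B| < 3 — true.

4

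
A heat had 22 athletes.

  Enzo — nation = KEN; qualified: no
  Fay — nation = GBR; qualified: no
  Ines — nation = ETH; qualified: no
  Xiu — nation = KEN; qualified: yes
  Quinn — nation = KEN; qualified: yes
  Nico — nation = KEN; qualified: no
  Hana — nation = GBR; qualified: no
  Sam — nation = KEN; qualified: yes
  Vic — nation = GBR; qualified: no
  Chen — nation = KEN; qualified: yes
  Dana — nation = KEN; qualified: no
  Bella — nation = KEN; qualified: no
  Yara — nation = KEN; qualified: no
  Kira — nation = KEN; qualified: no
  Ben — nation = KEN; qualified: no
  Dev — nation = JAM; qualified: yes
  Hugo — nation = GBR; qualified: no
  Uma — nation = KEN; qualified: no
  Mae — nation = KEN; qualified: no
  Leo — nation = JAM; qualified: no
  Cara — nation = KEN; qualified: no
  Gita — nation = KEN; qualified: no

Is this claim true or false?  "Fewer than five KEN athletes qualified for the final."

True

The determiner here denotes the relation: |A ∩ B| < 5.
|A| = 15, |A ∩ B| = 4, |A ∖ B| = 11.
|A ∩ B| = 4, so the statement is true.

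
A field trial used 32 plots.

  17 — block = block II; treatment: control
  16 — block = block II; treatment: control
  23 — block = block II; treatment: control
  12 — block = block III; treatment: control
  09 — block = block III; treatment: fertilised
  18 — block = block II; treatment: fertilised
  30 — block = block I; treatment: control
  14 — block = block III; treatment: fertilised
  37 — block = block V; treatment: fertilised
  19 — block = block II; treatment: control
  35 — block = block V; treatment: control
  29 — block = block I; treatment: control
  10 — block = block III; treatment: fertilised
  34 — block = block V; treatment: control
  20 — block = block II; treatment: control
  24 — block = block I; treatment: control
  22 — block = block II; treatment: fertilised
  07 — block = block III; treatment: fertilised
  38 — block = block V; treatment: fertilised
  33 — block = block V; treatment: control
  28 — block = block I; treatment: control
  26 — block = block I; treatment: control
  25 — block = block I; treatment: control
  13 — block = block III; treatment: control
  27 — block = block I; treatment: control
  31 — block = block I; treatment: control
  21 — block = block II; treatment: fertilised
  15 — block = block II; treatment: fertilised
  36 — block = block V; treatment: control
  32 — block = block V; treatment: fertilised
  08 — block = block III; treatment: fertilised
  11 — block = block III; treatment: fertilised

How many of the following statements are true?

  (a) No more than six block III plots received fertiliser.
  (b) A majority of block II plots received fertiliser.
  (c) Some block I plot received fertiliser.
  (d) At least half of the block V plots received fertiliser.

(a) block III: |A| = 8, |A ∩ B| = 6; needs |A ∩ B| ≤ 6 — true.
(b) block II: |A| = 9, |A ∩ B| = 4; needs |A ∩ B| > |A ∖ B| — false.
(c) block I: |A| = 8, |A ∩ B| = 0; needs A ∩ B ≠ ∅ (|A ∩ B| ≥ 1) — false.
(d) block V: |A| = 7, |A ∩ B| = 3; needs |A ∩ B| ≥ |A ∖ B| — false.

1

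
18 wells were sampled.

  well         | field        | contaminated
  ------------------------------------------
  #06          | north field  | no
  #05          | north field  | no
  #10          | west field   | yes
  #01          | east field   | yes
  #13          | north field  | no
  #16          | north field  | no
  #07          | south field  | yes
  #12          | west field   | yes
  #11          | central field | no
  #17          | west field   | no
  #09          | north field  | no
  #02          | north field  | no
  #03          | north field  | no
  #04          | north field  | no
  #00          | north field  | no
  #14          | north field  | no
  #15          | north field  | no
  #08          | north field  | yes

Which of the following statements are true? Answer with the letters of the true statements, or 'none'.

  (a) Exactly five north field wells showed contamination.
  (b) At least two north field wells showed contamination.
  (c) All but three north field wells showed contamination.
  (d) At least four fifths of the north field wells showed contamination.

none

|A| = 12, |A ∩ B| = 1, |A ∖ B| = 11.
(a) |A ∩ B| = 5: fails.
(b) |A ∩ B| ≥ 2: fails.
(c) |A ∖ B| = 3: fails.
(d) |A ∩ B| / |A| ≥ 4/5: fails.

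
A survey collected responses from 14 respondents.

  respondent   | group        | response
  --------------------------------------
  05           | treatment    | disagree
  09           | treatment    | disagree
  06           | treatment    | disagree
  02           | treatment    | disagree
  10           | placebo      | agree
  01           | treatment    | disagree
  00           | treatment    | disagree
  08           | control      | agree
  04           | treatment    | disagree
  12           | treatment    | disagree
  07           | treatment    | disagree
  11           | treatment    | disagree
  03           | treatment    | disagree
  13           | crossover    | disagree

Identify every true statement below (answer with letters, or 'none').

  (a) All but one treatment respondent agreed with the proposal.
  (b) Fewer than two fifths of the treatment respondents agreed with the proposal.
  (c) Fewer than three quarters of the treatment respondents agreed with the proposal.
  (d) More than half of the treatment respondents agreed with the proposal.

(b), (c)

|A| = 11, |A ∩ B| = 0, |A ∖ B| = 11.
(a) |A ∖ B| = 1: fails.
(b) |A ∩ B| / |A| < 2/5: holds.
(c) |A ∩ B| / |A| < 3/4: holds.
(d) |A ∩ B| > |A ∖ B|: fails.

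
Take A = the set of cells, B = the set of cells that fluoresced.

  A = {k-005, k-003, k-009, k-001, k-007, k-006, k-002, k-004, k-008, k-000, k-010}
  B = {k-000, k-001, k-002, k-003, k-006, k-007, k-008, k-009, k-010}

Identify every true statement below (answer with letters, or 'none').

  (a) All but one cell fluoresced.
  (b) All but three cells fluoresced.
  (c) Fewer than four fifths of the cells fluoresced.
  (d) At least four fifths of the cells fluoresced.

|A| = 11, |A ∩ B| = 9, |A ∖ B| = 2.
(a) |A ∖ B| = 1: fails.
(b) |A ∖ B| = 3: fails.
(c) |A ∩ B| / |A| < 4/5: fails.
(d) |A ∩ B| / |A| ≥ 4/5: holds.

(d)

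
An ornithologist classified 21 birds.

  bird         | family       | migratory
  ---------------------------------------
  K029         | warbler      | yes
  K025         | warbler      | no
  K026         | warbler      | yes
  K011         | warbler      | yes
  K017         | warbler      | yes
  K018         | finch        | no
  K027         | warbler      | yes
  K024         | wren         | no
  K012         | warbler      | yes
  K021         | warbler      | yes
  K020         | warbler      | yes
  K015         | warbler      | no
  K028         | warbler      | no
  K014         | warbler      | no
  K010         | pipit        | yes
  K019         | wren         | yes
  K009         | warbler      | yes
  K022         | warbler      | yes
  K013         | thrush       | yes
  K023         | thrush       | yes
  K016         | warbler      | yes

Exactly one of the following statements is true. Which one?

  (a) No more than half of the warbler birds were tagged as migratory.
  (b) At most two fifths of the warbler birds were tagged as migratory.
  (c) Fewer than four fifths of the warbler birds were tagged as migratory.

|A| = 15, |A ∩ B| = 11, |A ∖ B| = 4.
(a) requires |A ∩ B| ≤ |A ∖ B|: false.
(b) requires |A ∩ B| / |A| ≤ 2/5: false.
(c) requires |A ∩ B| / |A| < 4/5: true.

(c)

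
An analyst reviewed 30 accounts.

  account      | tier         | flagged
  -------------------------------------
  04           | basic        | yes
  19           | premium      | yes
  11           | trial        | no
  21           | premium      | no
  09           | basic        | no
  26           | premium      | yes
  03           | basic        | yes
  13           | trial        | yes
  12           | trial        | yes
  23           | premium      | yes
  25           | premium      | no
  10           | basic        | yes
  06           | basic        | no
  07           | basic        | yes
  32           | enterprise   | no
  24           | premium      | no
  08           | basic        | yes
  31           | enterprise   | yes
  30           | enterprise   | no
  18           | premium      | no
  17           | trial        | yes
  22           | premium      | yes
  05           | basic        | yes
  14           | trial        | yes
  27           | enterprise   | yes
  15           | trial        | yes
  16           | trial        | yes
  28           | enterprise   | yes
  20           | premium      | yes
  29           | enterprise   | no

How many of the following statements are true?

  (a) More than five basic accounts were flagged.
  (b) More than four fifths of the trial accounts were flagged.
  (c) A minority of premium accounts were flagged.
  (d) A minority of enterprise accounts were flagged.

2

(a) basic: |A| = 8, |A ∩ B| = 6; needs |A ∩ B| > 5 — true.
(b) trial: |A| = 7, |A ∩ B| = 6; needs |A ∩ B| / |A| > 4/5 — true.
(c) premium: |A| = 9, |A ∩ B| = 5; needs |A ∩ B| < |A ∖ B| — false.
(d) enterprise: |A| = 6, |A ∩ B| = 3; needs |A ∩ B| < |A ∖ B| — false.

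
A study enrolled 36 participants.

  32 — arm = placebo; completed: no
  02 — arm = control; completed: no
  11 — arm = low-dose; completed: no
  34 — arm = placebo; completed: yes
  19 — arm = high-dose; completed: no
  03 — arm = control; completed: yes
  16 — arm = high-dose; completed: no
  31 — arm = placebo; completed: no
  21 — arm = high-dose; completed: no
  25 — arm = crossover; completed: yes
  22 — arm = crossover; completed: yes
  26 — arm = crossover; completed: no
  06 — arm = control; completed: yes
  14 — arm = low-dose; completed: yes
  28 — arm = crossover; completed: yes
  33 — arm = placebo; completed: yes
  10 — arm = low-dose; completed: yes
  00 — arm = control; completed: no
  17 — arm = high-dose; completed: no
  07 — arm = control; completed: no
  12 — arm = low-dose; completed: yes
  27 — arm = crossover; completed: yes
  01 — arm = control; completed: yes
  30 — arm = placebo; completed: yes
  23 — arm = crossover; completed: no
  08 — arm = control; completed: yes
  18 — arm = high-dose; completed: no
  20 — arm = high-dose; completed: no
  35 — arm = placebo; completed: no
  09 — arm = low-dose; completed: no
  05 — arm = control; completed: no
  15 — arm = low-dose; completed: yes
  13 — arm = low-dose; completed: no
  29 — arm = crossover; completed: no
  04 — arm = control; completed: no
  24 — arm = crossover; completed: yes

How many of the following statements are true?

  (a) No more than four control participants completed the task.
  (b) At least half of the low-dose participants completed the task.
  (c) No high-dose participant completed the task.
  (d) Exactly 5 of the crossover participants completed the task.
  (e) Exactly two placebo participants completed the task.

4

(a) control: |A| = 9, |A ∩ B| = 4; needs |A ∩ B| ≤ 4 — true.
(b) low-dose: |A| = 7, |A ∩ B| = 4; needs |A ∩ B| ≥ |A ∖ B| — true.
(c) high-dose: |A| = 6, |A ∩ B| = 0; needs A ∩ B = ∅ (|A ∩ B| = 0) — true.
(d) crossover: |A| = 8, |A ∩ B| = 5; needs |A ∩ B| = 5 — true.
(e) placebo: |A| = 6, |A ∩ B| = 3; needs |A ∩ B| = 2 — false.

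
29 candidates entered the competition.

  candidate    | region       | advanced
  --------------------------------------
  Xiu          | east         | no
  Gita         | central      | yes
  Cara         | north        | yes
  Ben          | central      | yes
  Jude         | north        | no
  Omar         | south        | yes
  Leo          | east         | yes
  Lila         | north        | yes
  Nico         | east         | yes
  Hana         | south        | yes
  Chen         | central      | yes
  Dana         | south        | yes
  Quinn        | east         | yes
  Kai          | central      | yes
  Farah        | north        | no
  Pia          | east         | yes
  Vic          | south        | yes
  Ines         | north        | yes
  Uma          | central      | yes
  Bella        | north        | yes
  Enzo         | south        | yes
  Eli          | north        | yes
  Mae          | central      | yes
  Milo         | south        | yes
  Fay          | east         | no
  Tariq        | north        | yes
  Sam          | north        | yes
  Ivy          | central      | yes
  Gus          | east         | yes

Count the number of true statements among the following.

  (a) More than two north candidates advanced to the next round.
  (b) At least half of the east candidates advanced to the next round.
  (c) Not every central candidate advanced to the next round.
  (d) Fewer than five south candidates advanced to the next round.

(a) north: |A| = 9, |A ∩ B| = 7; needs |A ∩ B| > 2 — true.
(b) east: |A| = 7, |A ∩ B| = 5; needs |A ∩ B| ≥ |A ∖ B| — true.
(c) central: |A| = 7, |A ∩ B| = 7; needs A ⊄ B (|A ∖ B| ≥ 1) — false.
(d) south: |A| = 6, |A ∩ B| = 6; needs |A ∩ B| < 5 — false.

2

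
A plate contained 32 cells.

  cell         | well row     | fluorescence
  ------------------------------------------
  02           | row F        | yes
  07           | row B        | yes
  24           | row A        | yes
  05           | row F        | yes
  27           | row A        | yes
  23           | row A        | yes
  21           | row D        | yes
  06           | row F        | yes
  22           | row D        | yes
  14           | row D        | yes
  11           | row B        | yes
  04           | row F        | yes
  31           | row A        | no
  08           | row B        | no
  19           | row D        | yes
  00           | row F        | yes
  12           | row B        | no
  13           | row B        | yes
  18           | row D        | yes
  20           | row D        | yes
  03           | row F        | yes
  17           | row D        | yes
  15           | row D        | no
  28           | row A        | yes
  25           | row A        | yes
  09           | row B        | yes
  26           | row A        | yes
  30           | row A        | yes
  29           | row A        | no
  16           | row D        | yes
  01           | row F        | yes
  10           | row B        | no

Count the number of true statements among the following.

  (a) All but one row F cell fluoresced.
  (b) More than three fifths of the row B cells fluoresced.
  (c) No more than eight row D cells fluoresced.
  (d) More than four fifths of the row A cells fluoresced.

1

(a) row F: |A| = 7, |A ∩ B| = 7; needs |A ∖ B| = 1 — false.
(b) row B: |A| = 7, |A ∩ B| = 4; needs |A ∩ B| / |A| > 3/5 — false.
(c) row D: |A| = 9, |A ∩ B| = 8; needs |A ∩ B| ≤ 8 — true.
(d) row A: |A| = 9, |A ∩ B| = 7; needs |A ∩ B| / |A| > 4/5 — false.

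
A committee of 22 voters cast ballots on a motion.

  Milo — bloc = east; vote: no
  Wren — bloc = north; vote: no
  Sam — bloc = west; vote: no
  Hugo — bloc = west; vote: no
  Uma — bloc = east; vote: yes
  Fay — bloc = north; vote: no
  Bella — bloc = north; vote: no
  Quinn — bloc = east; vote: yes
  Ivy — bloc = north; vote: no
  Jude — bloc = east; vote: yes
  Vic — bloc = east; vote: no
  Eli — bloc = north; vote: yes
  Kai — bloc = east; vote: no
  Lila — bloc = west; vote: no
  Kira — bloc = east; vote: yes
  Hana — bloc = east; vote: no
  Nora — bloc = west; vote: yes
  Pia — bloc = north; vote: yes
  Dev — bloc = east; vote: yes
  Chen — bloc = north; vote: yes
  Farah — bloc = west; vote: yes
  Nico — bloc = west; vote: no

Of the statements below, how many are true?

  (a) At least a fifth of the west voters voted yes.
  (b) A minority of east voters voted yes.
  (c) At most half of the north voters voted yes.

2

(a) west: |A| = 6, |A ∩ B| = 2; needs |A ∩ B| / |A| ≥ 1/5 — true.
(b) east: |A| = 9, |A ∩ B| = 5; needs |A ∩ B| < |A ∖ B| — false.
(c) north: |A| = 7, |A ∩ B| = 3; needs |A ∩ B| ≤ |A ∖ B| — true.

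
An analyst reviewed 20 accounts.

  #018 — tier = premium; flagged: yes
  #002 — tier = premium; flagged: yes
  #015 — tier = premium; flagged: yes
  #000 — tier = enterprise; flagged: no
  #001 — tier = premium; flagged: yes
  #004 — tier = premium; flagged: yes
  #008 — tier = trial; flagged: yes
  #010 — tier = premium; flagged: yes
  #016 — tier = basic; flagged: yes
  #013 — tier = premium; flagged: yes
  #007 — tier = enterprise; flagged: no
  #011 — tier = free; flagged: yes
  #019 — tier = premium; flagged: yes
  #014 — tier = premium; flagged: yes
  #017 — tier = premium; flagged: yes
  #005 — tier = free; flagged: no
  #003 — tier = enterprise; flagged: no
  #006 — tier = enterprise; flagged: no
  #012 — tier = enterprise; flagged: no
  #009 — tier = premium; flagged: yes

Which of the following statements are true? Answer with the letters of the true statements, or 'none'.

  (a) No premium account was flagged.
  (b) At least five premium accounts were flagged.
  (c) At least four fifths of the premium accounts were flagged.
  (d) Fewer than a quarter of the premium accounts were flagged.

(b), (c)

|A| = 11, |A ∩ B| = 11, |A ∖ B| = 0.
(a) A ∩ B = ∅ (|A ∩ B| = 0): fails.
(b) |A ∩ B| ≥ 5: holds.
(c) |A ∩ B| / |A| ≥ 4/5: holds.
(d) |A ∩ B| / |A| < 1/4: fails.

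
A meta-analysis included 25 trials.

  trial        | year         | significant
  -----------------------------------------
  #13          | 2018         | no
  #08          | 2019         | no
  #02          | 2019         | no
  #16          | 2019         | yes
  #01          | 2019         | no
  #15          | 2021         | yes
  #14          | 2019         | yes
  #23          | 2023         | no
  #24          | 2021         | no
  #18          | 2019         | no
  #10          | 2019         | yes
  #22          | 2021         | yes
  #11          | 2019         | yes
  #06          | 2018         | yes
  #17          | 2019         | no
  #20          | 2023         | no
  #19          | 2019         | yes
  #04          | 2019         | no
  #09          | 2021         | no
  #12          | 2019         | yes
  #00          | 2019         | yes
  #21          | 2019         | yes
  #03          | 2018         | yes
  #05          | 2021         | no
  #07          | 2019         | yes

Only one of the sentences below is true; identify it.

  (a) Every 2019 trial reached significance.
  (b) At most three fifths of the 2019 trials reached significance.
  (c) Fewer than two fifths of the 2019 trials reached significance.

(b)

|A| = 15, |A ∩ B| = 9, |A ∖ B| = 6.
(a) requires A ⊆ B, i.e. every element of A is in B (|A ∖ B| = 0): false.
(b) requires |A ∩ B| / |A| ≤ 3/5: true.
(c) requires |A ∩ B| / |A| < 2/5: false.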